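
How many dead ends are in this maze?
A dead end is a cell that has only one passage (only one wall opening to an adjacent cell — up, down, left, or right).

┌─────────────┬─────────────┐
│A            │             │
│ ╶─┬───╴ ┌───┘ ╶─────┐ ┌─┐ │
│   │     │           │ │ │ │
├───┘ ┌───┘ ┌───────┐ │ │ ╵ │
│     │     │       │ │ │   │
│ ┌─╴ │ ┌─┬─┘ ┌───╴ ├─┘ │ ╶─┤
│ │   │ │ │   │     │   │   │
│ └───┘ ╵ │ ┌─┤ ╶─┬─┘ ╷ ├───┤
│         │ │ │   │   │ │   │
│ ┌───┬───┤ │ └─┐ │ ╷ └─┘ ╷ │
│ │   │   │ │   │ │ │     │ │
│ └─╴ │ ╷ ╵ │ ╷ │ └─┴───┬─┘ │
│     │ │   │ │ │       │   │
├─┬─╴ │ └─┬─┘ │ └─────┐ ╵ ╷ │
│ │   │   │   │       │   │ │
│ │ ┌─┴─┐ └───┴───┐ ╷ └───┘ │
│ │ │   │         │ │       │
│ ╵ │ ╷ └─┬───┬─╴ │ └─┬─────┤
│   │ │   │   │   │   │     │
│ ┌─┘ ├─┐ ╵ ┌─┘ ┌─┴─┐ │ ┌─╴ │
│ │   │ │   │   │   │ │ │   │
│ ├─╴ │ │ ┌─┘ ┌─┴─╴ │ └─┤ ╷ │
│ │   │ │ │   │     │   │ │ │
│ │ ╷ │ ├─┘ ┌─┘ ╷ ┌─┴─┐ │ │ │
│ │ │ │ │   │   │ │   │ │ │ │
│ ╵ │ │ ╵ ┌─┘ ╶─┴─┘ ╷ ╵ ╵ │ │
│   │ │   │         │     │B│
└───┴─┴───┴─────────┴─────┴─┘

Checking each cell for number of passages:

Dead ends found at positions:
  (0, 6)
  (1, 1)
  (1, 12)
  (2, 10)
  (3, 1)
  (3, 4)
  (3, 13)
  (4, 6)
  (4, 11)
  (5, 1)
  (5, 9)
  (7, 0)
  (7, 5)
  (9, 6)
  (10, 1)
  (10, 3)
  (10, 8)
  (10, 11)
  (11, 4)
  (12, 8)
  (13, 2)
  (13, 5)
  (13, 13)
Total dead ends: 23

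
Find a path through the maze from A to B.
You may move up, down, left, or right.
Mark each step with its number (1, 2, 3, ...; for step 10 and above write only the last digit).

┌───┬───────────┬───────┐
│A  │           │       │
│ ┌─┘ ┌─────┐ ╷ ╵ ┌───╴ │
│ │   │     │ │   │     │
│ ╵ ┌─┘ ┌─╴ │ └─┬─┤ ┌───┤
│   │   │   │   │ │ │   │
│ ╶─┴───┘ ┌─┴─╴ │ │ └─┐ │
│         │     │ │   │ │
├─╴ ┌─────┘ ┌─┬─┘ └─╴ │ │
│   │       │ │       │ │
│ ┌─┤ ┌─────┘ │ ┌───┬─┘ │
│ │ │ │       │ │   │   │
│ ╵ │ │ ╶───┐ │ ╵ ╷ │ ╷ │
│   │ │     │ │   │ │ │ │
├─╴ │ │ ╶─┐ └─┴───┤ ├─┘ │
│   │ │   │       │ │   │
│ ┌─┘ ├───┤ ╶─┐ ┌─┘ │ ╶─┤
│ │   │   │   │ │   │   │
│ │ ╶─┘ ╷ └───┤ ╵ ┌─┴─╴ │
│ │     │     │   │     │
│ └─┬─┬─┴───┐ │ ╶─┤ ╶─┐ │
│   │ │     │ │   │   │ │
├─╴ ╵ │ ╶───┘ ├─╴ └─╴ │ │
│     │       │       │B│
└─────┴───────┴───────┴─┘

Finding the shortest path through the maze:
Path length: 50 steps
Directions: down → down → right → up → right → up → right → right → right → right → right → down → right → up → right → right → right → down → left → left → down → down → right → down → left → left → left → down → down → right → up → right → down → down → down → left → down → left → down → right → down → right → right → up → left → up → right → right → down → down

Solution:

┌───┬───────────┬───────┐
│A  │6 7 8 9 0 1│4 5 6 7│
│ ┌─┘ ┌─────┐ ╷ ╵ ┌───╴ │
│1│4 5│     │ │2 3│0 9 8│
│ ╵ ┌─┘ ┌─╴ │ └─┬─┤ ┌───┤
│2 3│   │   │   │ │1│   │
│ ╶─┴───┘ ┌─┴─╴ │ │ └─┐ │
│         │     │ │2 3│ │
├─╴ ┌─────┘ ┌─┬─┘ └─╴ │ │
│   │       │ │7 6 5 4│ │
│ ┌─┤ ┌─────┘ │ ┌───┬─┘ │
│ │ │ │       │8│1 2│   │
│ ╵ │ │ ╶───┐ │ ╵ ╷ │ ╷ │
│   │ │     │ │9 0│3│ │ │
├─╴ │ │ ╶─┐ └─┴───┤ ├─┘ │
│   │ │   │       │4│   │
│ ┌─┘ ├───┤ ╶─┐ ┌─┘ │ ╶─┤
│ │   │   │   │ │6 5│   │
│ │ ╶─┘ ╷ └───┤ ╵ ┌─┴─╴ │
│ │     │     │8 7│6 7 8│
│ └─┬─┬─┴───┐ │ ╶─┤ ╶─┐ │
│   │ │     │ │9 0│5 4│9│
├─╴ ╵ │ ╶───┘ ├─╴ └─╴ │ │
│     │       │  1 2 3│B│
└─────┴───────┴───────┴─┘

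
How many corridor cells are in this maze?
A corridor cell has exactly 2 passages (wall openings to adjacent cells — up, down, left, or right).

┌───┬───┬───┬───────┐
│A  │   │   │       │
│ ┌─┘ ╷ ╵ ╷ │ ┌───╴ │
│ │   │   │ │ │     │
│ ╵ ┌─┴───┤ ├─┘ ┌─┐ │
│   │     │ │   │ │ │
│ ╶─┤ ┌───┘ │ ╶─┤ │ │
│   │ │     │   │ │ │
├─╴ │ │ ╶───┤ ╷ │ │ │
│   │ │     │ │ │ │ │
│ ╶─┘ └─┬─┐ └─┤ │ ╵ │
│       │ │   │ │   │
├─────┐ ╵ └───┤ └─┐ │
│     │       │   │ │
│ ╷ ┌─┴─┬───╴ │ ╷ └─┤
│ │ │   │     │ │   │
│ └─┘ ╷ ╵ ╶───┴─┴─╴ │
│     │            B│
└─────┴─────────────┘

Counting cells with exactly 2 passages:
Total corridor cells: 70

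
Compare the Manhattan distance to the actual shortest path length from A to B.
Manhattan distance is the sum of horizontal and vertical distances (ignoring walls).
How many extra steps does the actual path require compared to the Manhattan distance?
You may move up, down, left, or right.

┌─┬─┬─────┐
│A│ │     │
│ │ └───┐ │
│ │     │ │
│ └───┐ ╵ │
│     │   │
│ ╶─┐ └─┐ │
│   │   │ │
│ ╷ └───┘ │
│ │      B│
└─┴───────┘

Manhattan distance: |4 - 0| + |4 - 0| = 8
Actual path length: 8
Extra steps: 8 - 8 = 0

Solution:

┌─┬─┬─────┐
│A│ │     │
│ │ └───┐ │
│↓│     │ │
│ └───┐ ╵ │
│↓    │   │
│ ╶─┐ └─┐ │
│↳ ↓│   │ │
│ ╷ └───┘ │
│ │↳ → → B│
└─┴───────┘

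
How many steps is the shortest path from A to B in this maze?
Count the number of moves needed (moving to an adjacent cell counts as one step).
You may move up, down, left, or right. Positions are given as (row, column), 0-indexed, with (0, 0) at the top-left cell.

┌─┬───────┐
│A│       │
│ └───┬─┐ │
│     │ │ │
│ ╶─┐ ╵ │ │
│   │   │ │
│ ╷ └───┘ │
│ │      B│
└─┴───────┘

Using BFS to find shortest path:
Start: (0, 0), End: (3, 4)
Path found:
(0,0) → (1,0) → (2,0) → (2,1) → (3,1) → (3,2) → (3,3) → (3,4)
Number of steps: 7

Solution:

┌─┬───────┐
│A│       │
│ └───┬─┐ │
│↓    │ │ │
│ ╶─┐ ╵ │ │
│↳ ↓│   │ │
│ ╷ └───┘ │
│ │↳ → → B│
└─┴───────┘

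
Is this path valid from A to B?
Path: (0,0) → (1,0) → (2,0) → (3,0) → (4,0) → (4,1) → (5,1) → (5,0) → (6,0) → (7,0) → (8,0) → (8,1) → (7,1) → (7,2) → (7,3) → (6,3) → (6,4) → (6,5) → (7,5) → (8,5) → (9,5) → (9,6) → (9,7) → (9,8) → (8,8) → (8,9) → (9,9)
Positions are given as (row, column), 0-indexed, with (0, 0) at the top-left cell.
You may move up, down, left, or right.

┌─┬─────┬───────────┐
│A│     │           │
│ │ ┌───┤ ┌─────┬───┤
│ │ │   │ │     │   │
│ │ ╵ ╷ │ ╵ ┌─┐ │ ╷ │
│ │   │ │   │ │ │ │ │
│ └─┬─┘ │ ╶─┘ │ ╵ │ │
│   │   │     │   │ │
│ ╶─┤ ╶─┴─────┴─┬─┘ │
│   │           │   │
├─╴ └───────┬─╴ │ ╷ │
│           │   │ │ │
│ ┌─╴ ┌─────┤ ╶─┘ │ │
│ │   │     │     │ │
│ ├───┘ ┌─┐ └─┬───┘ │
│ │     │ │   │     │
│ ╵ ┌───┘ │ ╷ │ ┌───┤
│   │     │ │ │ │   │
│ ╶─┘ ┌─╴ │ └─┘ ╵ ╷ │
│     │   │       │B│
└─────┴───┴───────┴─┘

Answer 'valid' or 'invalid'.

Checking path validity:
Result: All consecutive moves are passable.

valid

Correct solution:

┌─┬─────┬───────────┐
│A│     │           │
│ │ ┌───┤ ┌─────┬───┤
│↓│ │   │ │     │   │
│ │ ╵ ╷ │ ╵ ┌─┐ │ ╷ │
│↓│   │ │   │ │ │ │ │
│ └─┬─┘ │ ╶─┘ │ ╵ │ │
│↓  │   │     │   │ │
│ ╶─┤ ╶─┴─────┴─┬─┘ │
│↳ ↓│           │   │
├─╴ └───────┬─╴ │ ╷ │
│↓ ↲        │   │ │ │
│ ┌─╴ ┌─────┤ ╶─┘ │ │
│↓│   │↱ → ↓│     │ │
│ ├───┘ ┌─┐ └─┬───┘ │
│↓│↱ → ↑│ │↓  │     │
│ ╵ ┌───┘ │ ╷ │ ┌───┤
│↳ ↑│     │↓│ │ │↱ ↓│
│ ╶─┘ ┌─╴ │ └─┘ ╵ ╷ │
│     │   │↳ → → ↑│B│
└─────┴───┴───────┴─┘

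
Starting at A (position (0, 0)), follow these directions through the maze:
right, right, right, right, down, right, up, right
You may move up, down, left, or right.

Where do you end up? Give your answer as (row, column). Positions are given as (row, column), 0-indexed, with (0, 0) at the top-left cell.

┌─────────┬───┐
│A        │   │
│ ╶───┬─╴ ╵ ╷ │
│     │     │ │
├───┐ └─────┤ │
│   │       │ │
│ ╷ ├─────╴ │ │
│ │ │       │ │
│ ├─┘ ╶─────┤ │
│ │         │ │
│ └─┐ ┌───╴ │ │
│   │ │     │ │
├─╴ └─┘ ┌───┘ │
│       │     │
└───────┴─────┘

Following directions step by step:
Start: (0, 0)
  right: (0, 0) → (0, 1)
  right: (0, 1) → (0, 2)
  right: (0, 2) → (0, 3)
  right: (0, 3) → (0, 4)
  down: (0, 4) → (1, 4)
  right: (1, 4) → (1, 5)
  up: (1, 5) → (0, 5)
  right: (0, 5) → (0, 6)
Final position: (0, 6)

Path taken:

┌─────────┬───┐
│A → → → ↓│↱ B│
│ ╶───┬─╴ ╵ ╷ │
│     │  ↳ ↑│ │
├───┐ └─────┤ │
│   │       │ │
│ ╷ ├─────╴ │ │
│ │ │       │ │
│ ├─┘ ╶─────┤ │
│ │         │ │
│ └─┐ ┌───╴ │ │
│   │ │     │ │
├─╴ └─┘ ┌───┘ │
│       │     │
└───────┴─────┘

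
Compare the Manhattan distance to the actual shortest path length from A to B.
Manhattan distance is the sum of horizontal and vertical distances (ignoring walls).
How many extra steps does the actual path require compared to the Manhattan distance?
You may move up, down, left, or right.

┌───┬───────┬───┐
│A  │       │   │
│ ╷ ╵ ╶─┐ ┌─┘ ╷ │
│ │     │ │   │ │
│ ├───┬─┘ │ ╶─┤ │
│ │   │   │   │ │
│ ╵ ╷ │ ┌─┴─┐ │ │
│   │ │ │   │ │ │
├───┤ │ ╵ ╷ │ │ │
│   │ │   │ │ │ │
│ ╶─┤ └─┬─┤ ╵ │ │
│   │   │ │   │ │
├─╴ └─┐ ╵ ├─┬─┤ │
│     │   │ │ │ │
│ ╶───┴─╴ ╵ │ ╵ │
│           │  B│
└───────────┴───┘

Manhattan distance: |7 - 0| + |7 - 0| = 14
Actual path length: 32
Extra steps: 32 - 14 = 18

Solution:

┌───┬───────┬───┐
│A ↓│↱ → ↓  │↱ ↓│
│ ╷ ╵ ╶─┐ ┌─┘ ╷ │
│ │↳ ↑  │↓│↱ ↑│↓│
│ ├───┬─┘ │ ╶─┤ │
│ │   │↓ ↲│↑ ↰│↓│
│ ╵ ╷ │ ┌─┴─┐ │ │
│   │ │↓│↱ ↓│↑│↓│
├───┤ │ ╵ ╷ │ │ │
│   │ │↳ ↑│↓│↑│↓│
│ ╶─┤ └─┬─┤ ╵ │ │
│   │   │ │↳ ↑│↓│
├─╴ └─┐ ╵ ├─┬─┤ │
│     │   │ │ │↓│
│ ╶───┴─╴ ╵ │ ╵ │
│           │  B│
└───────────┴───┘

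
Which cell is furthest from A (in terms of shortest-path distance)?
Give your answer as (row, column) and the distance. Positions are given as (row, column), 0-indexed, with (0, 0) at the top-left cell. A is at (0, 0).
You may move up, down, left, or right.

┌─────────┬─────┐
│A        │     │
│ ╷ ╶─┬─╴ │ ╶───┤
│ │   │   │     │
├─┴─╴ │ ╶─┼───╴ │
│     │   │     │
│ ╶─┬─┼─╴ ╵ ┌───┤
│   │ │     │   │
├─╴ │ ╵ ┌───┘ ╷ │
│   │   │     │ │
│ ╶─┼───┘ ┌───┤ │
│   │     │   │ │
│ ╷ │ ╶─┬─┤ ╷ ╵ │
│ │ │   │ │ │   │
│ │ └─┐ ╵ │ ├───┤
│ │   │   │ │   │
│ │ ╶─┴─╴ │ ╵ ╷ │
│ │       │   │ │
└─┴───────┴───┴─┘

Computing BFS distances from A to all cells:
Furthest cell: (8, 7)
Distance: 43 steps

Path from A to the furthest cell:

┌─────────┬─────┐
│A ↓      │     │
│ ╷ ╶─┬─╴ │ ╶───┤
│ │↳ ↓│   │     │
├─┴─╴ │ ╶─┼───╴ │
│↓ ← ↲│   │     │
│ ╶─┬─┼─╴ ╵ ┌───┤
│↳ ↓│ │     │↱ ↓│
├─╴ │ ╵ ┌───┘ ╷ │
│↓ ↲│   │↱ → ↑│↓│
│ ╶─┼───┘ ┌───┤ │
│↳ ↓│↱ → ↑│↓ ↰│↓│
│ ╷ │ ╶─┬─┤ ╷ ╵ │
│ │↓│↑ ↰│ │↓│↑ ↲│
│ │ └─┐ ╵ │ ├───┤
│ │↓  │↑ ↰│↓│↱ ↓│
│ │ ╶─┴─╴ │ ╵ ╷ │
│ │↳ → → ↑│↳ ↑│B│
└─┴───────┴───┴─┘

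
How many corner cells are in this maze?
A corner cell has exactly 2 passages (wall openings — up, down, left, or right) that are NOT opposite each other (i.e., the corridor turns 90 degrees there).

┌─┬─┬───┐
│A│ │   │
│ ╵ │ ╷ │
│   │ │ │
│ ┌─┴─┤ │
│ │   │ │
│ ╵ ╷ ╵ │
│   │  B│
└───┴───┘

Counting corner cells (2 non-opposite passages):
Total corners: 9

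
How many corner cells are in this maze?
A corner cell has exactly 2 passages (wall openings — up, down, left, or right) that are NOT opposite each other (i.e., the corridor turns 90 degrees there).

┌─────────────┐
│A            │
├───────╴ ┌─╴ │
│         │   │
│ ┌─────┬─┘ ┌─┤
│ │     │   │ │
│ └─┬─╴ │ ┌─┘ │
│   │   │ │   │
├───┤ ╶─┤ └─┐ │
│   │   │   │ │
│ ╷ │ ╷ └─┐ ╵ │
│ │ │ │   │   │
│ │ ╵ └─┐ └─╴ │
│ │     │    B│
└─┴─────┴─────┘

Counting corner cells (2 non-opposite passages):
Total corners: 22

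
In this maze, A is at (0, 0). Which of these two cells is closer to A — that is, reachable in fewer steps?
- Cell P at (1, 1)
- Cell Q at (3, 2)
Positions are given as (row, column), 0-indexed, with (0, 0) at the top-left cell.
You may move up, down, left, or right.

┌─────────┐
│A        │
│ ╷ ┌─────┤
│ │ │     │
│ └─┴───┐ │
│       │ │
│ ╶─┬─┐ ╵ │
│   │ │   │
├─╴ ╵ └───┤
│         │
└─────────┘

Shortest path A → P at (1, 1): 2 steps
Shortest path A → Q at (3, 2): 7 steps

P is closer (2 steps vs 7 steps).

Path to P:

┌─────────┐
│A ↓      │
│ ╷ ┌─────┤
│ │P│     │
│ └─┴───┐ │
│       │ │
│ ╶─┬─┐ ╵ │
│   │ │   │
├─╴ ╵ └───┤
│         │
└─────────┘

Path to Q:

┌─────────┐
│A        │
│ ╷ ┌─────┤
│↓│ │     │
│ └─┴───┐ │
│↓      │ │
│ ╶─┬─┐ ╵ │
│↳ ↓│Q│   │
├─╴ ╵ └───┤
│  ↳ ↑    │
└─────────┘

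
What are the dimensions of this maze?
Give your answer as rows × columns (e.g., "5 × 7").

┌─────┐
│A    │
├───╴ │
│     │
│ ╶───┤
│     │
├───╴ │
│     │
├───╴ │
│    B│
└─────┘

Counting the maze dimensions:
Rows (vertical): 5
Columns (horizontal): 3
Dimensions: 5 × 3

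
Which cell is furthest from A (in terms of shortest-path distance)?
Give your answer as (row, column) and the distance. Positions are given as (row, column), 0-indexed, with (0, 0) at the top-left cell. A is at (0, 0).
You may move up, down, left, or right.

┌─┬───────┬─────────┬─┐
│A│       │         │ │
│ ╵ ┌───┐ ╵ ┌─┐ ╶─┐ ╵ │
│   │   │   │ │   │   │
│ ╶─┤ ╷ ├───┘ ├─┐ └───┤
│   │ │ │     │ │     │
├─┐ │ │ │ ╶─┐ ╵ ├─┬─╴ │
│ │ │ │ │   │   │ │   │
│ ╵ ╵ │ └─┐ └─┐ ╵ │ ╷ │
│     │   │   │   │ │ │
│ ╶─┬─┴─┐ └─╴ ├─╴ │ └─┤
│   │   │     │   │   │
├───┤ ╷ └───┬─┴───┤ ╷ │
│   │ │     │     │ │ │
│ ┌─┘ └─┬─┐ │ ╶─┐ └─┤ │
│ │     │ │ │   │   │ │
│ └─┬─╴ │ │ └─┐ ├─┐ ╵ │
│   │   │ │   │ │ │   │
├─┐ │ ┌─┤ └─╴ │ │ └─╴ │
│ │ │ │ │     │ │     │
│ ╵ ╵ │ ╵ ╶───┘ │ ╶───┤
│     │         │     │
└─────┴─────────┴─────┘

Computing BFS distances from A to all cells:
Furthest cell: (6, 1)
Distance: 63 steps

Path from A to the furthest cell:

┌─┬───────┬─────────┬─┐
│A│↱ → → ↓│↱ → ↓    │ │
│ ╵ ┌───┐ ╵ ┌─┐ ╶─┐ ╵ │
│↳ ↑│   │↳ ↑│ │↳ ↓│   │
│ ╶─┤ ╷ ├───┘ ├─┐ └───┤
│   │ │ │     │ │↳ → ↓│
├─┐ │ │ │ ╶─┐ ╵ ├─┬─╴ │
│ │ │ │ │   │   │ │↓ ↲│
│ ╵ ╵ │ └─┐ └─┐ ╵ │ ╷ │
│     │   │   │   │↓│ │
│ ╶─┬─┴─┐ └─╴ ├─╴ │ └─┤
│   │↓ ↰│     │   │↳ ↓│
├───┤ ╷ └───┬─┴───┤ ╷ │
│↱ B│↓│↑ ← ↰│↓ ← ↰│ │↓│
│ ┌─┘ └─┬─┐ │ ╶─┐ └─┤ │
│↑│  ↳ ↓│ │↑│↳ ↓│↑ ↰│↓│
│ └─┬─╴ │ │ └─┐ ├─┐ ╵ │
│↑ ↰│↓ ↲│ │↑ ↰│↓│ │↑ ↲│
├─┐ │ ┌─┤ └─╴ │ │ └─╴ │
│ │↑│↓│ │↱ → ↑│↓│     │
│ ╵ ╵ │ ╵ ╶───┘ │ ╶───┤
│  ↑ ↲│  ↑ ← ← ↲│     │
└─────┴─────────┴─────┘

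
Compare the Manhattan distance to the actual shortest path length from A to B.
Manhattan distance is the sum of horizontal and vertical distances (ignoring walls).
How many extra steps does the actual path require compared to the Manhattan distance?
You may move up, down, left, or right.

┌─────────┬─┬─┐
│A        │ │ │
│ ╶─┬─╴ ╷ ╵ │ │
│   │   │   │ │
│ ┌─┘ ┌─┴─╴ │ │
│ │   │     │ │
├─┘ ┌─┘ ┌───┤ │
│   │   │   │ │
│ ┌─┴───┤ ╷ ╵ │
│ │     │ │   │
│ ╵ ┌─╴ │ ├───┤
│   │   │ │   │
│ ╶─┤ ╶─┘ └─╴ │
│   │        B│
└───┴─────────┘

Manhattan distance: |6 - 0| + |6 - 0| = 12
Actual path length: 22
Extra steps: 22 - 12 = 10

Solution:

┌─────────┬─┬─┐
│A → → ↓  │ │ │
│ ╶─┬─╴ ╷ ╵ │ │
│   │↓ ↲│   │ │
│ ┌─┘ ┌─┴─╴ │ │
│ │↓ ↲│     │ │
├─┘ ┌─┘ ┌───┤ │
│↓ ↲│   │   │ │
│ ┌─┴───┤ ╷ ╵ │
│↓│↱ → ↓│ │   │
│ ╵ ┌─╴ │ ├───┤
│↳ ↑│↓ ↲│ │   │
│ ╶─┤ ╶─┘ └─╴ │
│   │↳ → → → B│
└───┴─────────┘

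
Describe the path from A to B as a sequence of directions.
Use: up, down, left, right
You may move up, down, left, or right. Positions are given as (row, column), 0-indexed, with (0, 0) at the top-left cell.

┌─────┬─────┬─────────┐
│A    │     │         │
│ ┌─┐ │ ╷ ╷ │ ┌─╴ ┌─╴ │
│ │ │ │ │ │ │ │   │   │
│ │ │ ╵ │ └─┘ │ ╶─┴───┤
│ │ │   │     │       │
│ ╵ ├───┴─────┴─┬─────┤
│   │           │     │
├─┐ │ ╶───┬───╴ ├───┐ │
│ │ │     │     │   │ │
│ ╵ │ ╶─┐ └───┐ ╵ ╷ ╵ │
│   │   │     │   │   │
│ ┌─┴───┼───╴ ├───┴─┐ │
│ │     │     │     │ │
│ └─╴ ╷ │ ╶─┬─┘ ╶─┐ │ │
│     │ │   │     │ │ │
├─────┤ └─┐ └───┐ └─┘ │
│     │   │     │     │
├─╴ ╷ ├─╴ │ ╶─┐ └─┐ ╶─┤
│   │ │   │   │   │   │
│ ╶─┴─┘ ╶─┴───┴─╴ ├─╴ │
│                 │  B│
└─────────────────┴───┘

Finding the path and converting it to directions:
Path through cells: (0,0) → (1,0) → (2,0) → (3,0) → (3,1) → (4,1) → (5,1) → (5,0) → (6,0) → (7,0) → (7,1) → (7,2) → (6,2) → (6,3) → (7,3) → (8,3) → (8,4) → (9,4) → (9,3) → (10,3) → (10,4) → (10,5) → (10,6) → (10,7) → (10,8) → (9,8) → (9,7) → (8,7) → (8,6) → (8,5) → (7,5) → (7,4) → (6,4) → (6,5) → (6,6) → (5,6) → (5,5) → (5,4) → (4,4) → (4,3) → (4,2) → (3,2) → (3,3) → (3,4) → (3,5) → (3,6) → (3,7) → (4,7) → (5,7) → (5,8) → (4,8) → (4,9) → (5,9) → (5,10) → (6,10) → (7,10) → (8,10) → (8,9) → (9,9) → (9,10) → (10,10)
Directions: down, down, down, right, down, down, left, down, down, right, right, up, right, down, down, right, down, left, down, right, right, right, right, right, up, left, up, left, left, up, left, up, right, right, up, left, left, up, left, left, up, right, right, right, right, right, down, down, right, up, right, down, right, down, down, down, left, down, right, down

Solution:

┌─────┬─────┬─────────┐
│A    │     │         │
│ ┌─┐ │ ╷ ╷ │ ┌─╴ ┌─╴ │
│↓│ │ │ │ │ │ │   │   │
│ │ │ ╵ │ └─┘ │ ╶─┴───┤
│↓│ │   │     │       │
│ ╵ ├───┴─────┴─┬─────┤
│↳ ↓│↱ → → → → ↓│     │
├─┐ │ ╶───┬───╴ ├───┐ │
│ │↓│↑ ← ↰│    ↓│↱ ↓│ │
│ ╵ │ ╶─┐ └───┐ ╵ ╷ ╵ │
│↓ ↲│   │↑ ← ↰│↳ ↑│↳ ↓│
│ ┌─┴───┼───╴ ├───┴─┐ │
│↓│  ↱ ↓│↱ → ↑│     │↓│
│ └─╴ ╷ │ ╶─┬─┘ ╶─┐ │ │
│↳ → ↑│↓│↑ ↰│     │ │↓│
├─────┤ └─┐ └───┐ └─┘ │
│     │↳ ↓│↑ ← ↰│  ↓ ↲│
├─╴ ╷ ├─╴ │ ╶─┐ └─┐ ╶─┤
│   │ │↓ ↲│   │↑ ↰│↳ ↓│
│ ╶─┴─┘ ╶─┴───┴─╴ ├─╴ │
│      ↳ → → → → ↑│  B│
└─────────────────┴───┘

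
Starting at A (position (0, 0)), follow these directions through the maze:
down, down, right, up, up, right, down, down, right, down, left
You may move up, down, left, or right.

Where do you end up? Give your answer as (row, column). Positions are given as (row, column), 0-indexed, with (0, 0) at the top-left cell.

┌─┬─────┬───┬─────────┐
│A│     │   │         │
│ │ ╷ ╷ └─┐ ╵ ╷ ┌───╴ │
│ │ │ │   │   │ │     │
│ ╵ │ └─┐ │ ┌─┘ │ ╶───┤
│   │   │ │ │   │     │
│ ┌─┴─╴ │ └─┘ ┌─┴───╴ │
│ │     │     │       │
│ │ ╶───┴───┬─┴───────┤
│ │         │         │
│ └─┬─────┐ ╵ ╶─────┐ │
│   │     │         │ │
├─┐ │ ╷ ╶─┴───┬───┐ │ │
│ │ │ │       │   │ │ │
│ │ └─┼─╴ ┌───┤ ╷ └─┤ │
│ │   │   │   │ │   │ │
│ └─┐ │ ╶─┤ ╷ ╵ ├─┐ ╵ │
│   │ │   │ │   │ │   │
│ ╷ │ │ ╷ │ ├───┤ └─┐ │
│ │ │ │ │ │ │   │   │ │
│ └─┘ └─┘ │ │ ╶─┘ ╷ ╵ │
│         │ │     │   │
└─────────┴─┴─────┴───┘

Following directions step by step:
Start: (0, 0)
  down: (0, 0) → (1, 0)
  down: (1, 0) → (2, 0)
  right: (2, 0) → (2, 1)
  up: (2, 1) → (1, 1)
  up: (1, 1) → (0, 1)
  right: (0, 1) → (0, 2)
  down: (0, 2) → (1, 2)
  down: (1, 2) → (2, 2)
  right: (2, 2) → (2, 3)
  down: (2, 3) → (3, 3)
  left: (3, 3) → (3, 2)
Final position: (3, 2)

Path taken:

┌─┬─────┬───┬─────────┐
│A│↱ ↓  │   │         │
│ │ ╷ ╷ └─┐ ╵ ╷ ┌───╴ │
│↓│↑│↓│   │   │ │     │
│ ╵ │ └─┐ │ ┌─┘ │ ╶───┤
│↳ ↑│↳ ↓│ │ │   │     │
│ ┌─┴─╴ │ └─┘ ┌─┴───╴ │
│ │  B ↲│     │       │
│ │ ╶───┴───┬─┴───────┤
│ │         │         │
│ └─┬─────┐ ╵ ╶─────┐ │
│   │     │         │ │
├─┐ │ ╷ ╶─┴───┬───┐ │ │
│ │ │ │       │   │ │ │
│ │ └─┼─╴ ┌───┤ ╷ └─┤ │
│ │   │   │   │ │   │ │
│ └─┐ │ ╶─┤ ╷ ╵ ├─┐ ╵ │
│   │ │   │ │   │ │   │
│ ╷ │ │ ╷ │ ├───┤ └─┐ │
│ │ │ │ │ │ │   │   │ │
│ └─┘ └─┘ │ │ ╶─┘ ╷ ╵ │
│         │ │     │   │
└─────────┴─┴─────┴───┘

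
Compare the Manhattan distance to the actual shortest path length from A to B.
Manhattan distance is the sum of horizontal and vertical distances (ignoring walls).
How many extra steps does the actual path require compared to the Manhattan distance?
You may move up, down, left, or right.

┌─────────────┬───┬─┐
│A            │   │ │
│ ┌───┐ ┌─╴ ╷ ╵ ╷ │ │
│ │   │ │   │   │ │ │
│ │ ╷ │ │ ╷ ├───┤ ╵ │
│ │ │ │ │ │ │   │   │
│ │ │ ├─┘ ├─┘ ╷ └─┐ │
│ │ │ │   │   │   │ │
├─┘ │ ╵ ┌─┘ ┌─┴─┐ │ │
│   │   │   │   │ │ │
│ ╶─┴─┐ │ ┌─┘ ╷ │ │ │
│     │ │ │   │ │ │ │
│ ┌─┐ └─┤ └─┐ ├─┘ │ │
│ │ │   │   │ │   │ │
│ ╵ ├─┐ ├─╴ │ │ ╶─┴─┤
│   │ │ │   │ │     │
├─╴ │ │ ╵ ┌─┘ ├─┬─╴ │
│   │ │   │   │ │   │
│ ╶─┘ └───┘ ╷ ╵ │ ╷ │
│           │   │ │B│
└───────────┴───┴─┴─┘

Manhattan distance: |9 - 0| + |9 - 0| = 18
Actual path length: 50
Extra steps: 50 - 18 = 32

Solution:

┌─────────────┬───┬─┐
│A → → → → ↓  │   │ │
│ ┌───┐ ┌─╴ ╷ ╵ ╷ │ │
│ │↓ ↰│ │↓ ↲│   │ │ │
│ │ ╷ │ │ ╷ ├───┤ ╵ │
│ │↓│↑│ │↓│ │↱ ↓│   │
│ │ │ ├─┘ ├─┘ ╷ └─┐ │
│ │↓│↑│↓ ↲│↱ ↑│↳ ↓│ │
├─┘ │ ╵ ┌─┘ ┌─┴─┐ │ │
│↓ ↲│↑ ↲│↱ ↑│   │↓│ │
│ ╶─┴─┐ │ ┌─┘ ╷ │ │ │
│↳ → ↓│ │↑│   │ │↓│ │
│ ┌─┐ └─┤ └─┐ ├─┘ │ │
│ │ │↳ ↓│↑ ↰│ │↓ ↲│ │
│ ╵ ├─┐ ├─╴ │ │ ╶─┴─┤
│   │ │↓│↱ ↑│ │↳ → ↓│
├─╴ │ │ ╵ ┌─┘ ├─┬─╴ │
│   │ │↳ ↑│   │ │  ↓│
│ ╶─┘ └───┘ ╷ ╵ │ ╷ │
│           │   │ │B│
└───────────┴───┴─┴─┘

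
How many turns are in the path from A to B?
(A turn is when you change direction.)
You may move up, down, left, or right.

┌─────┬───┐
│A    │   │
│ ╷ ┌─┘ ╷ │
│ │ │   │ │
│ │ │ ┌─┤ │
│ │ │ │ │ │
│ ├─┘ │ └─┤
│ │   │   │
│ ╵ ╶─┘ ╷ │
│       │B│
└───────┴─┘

Directions: down, down, down, down, right, right, right, up, right, down
Number of turns: 4

Solution:

┌─────┬───┐
│A    │   │
│ ╷ ┌─┘ ╷ │
│↓│ │   │ │
│ │ │ ┌─┤ │
│↓│ │ │ │ │
│ ├─┘ │ └─┤
│↓│   │↱ ↓│
│ ╵ ╶─┘ ╷ │
│↳ → → ↑│B│
└───────┴─┘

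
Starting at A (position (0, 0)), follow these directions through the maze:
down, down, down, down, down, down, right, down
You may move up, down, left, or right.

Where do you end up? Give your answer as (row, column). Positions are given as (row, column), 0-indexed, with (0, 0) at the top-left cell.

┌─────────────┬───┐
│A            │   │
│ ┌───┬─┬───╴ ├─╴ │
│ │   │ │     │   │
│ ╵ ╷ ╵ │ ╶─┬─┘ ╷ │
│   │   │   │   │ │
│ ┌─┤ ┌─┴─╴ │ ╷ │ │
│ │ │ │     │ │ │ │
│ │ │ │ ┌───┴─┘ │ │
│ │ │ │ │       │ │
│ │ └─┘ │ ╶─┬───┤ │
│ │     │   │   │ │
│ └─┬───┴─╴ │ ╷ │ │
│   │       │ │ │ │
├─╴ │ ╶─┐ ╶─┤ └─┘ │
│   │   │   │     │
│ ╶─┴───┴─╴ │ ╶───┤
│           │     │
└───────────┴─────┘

Following directions step by step:
Start: (0, 0)
  down: (0, 0) → (1, 0)
  down: (1, 0) → (2, 0)
  down: (2, 0) → (3, 0)
  down: (3, 0) → (4, 0)
  down: (4, 0) → (5, 0)
  down: (5, 0) → (6, 0)
  right: (6, 0) → (6, 1)
  down: (6, 1) → (7, 1)
Final position: (7, 1)

Path taken:

┌─────────────┬───┐
│A            │   │
│ ┌───┬─┬───╴ ├─╴ │
│↓│   │ │     │   │
│ ╵ ╷ ╵ │ ╶─┬─┘ ╷ │
│↓  │   │   │   │ │
│ ┌─┤ ┌─┴─╴ │ ╷ │ │
│↓│ │ │     │ │ │ │
│ │ │ │ ┌───┴─┘ │ │
│↓│ │ │ │       │ │
│ │ └─┘ │ ╶─┬───┤ │
│↓│     │   │   │ │
│ └─┬───┴─╴ │ ╷ │ │
│↳ ↓│       │ │ │ │
├─╴ │ ╶─┐ ╶─┤ └─┘ │
│  B│   │   │     │
│ ╶─┴───┴─╴ │ ╶───┤
│           │     │
└───────────┴─────┘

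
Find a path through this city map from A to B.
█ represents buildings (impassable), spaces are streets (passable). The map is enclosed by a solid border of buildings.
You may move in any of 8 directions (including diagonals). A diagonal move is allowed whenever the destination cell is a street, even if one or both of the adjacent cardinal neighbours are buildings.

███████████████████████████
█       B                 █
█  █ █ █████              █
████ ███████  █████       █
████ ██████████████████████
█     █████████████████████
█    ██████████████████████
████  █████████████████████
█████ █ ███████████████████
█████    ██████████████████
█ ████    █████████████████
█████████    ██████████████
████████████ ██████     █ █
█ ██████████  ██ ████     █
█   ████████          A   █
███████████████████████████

Finding the shortest path from A to B:
Movement: 8-directional
Path length: 27 steps
Directions: left → left → left → left → left → left → left → left → up-left → up-left → up-left → left → left → up-left → left → up-left → up-left → up → up-left → up → up → up → up → up-right → right → right → right

Solution:

███████████████████████████
█    →→→B                 █
█  █↗█ █████              █
████↑███████  █████       █
████↑██████████████████████
█   ↑ █████████████████████
█   ↑██████████████████████
████ ↖█████████████████████
█████↑█ ███████████████████
█████ ↖  ██████████████████
█ ████ ↖← █████████████████
█████████↖←← ██████████████
████████████↖██████     █ █
█ ██████████ ↖██ ████     █
█   ████████  ↖←←←←←←←A   █
███████████████████████████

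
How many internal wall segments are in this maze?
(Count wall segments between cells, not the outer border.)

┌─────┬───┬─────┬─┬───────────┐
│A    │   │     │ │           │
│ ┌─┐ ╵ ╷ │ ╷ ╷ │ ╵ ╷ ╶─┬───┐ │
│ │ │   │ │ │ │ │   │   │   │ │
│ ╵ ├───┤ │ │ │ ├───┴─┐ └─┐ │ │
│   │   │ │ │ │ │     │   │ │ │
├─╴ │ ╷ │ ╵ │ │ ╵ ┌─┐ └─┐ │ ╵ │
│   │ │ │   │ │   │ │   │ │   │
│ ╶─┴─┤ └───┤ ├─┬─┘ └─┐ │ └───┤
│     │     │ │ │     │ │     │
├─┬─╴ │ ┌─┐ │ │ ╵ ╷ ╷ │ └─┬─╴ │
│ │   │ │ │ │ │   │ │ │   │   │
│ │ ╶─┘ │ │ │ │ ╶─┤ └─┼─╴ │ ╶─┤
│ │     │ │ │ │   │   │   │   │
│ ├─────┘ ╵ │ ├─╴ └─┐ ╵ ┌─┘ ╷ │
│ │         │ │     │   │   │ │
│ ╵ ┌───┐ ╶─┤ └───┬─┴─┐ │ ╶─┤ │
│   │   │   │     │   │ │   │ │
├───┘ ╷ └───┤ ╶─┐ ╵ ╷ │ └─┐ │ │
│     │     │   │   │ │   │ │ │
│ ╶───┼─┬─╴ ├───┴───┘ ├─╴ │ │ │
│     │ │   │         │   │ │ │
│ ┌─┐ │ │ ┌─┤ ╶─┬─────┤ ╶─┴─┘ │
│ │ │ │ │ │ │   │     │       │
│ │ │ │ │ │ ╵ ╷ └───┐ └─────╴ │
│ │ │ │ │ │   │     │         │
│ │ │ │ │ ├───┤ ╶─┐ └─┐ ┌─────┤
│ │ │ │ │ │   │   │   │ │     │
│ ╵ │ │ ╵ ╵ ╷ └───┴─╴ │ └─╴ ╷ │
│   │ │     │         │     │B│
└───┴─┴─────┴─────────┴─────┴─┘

Counting internal wall segments:
Total internal walls: 196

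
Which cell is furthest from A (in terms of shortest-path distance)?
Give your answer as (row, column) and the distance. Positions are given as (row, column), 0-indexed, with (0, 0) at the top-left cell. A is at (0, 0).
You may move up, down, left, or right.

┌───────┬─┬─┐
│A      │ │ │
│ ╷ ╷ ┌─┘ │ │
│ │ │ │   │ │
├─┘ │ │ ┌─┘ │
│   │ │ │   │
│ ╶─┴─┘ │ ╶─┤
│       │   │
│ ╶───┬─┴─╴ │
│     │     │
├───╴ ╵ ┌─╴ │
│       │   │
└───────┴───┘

Computing BFS distances from A to all cells:
Furthest cell: (0, 5)
Distance: 19 steps

Path from A to the furthest cell:

┌───────┬─┬─┐
│A ↓    │ │B│
│ ╷ ╷ ┌─┘ │ │
│ │↓│ │   │↑│
├─┘ │ │ ┌─┘ │
│↓ ↲│ │ │↱ ↑│
│ ╶─┴─┘ │ ╶─┤
│↓      │↑ ↰│
│ ╶───┬─┴─╴ │
│↳ → ↓│↱ → ↑│
├───╴ ╵ ┌─╴ │
│    ↳ ↑│   │
└───────┴───┘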